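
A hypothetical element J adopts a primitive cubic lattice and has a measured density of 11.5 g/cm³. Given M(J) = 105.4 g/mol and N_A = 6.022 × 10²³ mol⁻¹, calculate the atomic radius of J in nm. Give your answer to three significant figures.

0.124 nm

For a simple cubic cell (Z = 1), a³ = Z·M/(N_A·ρ) = 1 × 105.4 / (6.022 × 10²³ × 11.50) = 1.522 × 10^-23 cm³, so a = 2.478 × 10^-8 cm = 0.2478 nm.
Atoms touch along the cell edge, so a = 2r, so r = 0.5000 × a = 0.124 nm.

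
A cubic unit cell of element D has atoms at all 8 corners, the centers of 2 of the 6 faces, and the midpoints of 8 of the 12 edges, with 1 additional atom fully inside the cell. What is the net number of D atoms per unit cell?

Corner atoms are shared by 8 cells (1/8 each), face atoms by 2 (1/2 each), edge atoms by 4 (1/4 each), interior atoms are unshared.
Net atoms = 8 × 1/8 + 2 × 1/2 + 8 × 1/4 + 1 = 1 + 1 + 2 + 1 = 5.

5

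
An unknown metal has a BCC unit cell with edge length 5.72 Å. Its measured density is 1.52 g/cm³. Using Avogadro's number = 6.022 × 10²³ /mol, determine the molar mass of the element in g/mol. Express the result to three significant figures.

A BCC cell has Z = 2 atoms; a = 5.720 × 10^-8 cm.
M = ρ·N_A·a³/Z = 1.52 × 6.022 × 10²³ × 1.871 × 10^-22 / 2 = 85.7 g/mol.

85.7 g/mol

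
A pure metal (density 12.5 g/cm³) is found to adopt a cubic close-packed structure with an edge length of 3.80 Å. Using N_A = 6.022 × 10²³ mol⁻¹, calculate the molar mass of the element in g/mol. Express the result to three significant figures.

An FCC cell has Z = 4 atoms; a = 3.800 × 10^-8 cm.
M = ρ·N_A·a³/Z = 12.5 × 6.022 × 10²³ × 5.487 × 10^-23 / 4 = 103 g/mol.

103 g/mol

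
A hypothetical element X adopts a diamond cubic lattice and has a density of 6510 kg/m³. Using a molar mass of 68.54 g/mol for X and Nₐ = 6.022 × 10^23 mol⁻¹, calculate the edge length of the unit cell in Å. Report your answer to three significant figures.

With Z = 8 atoms per diamond cubic cell, a³ = Z·M/(N_A·ρ) = 8 × 68.54 / (6.022 × 10²³ × 6.510 g/cm³) = 1.399 × 10^-22 cm³.
a = (1.399 × 10^-22)^(1/3) = 5.191 × 10^-8 cm = 5.19 Å.

5.19 Å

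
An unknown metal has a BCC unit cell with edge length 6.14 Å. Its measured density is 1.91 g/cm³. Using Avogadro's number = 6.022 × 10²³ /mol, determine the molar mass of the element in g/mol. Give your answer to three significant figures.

133 g/mol

A BCC cell has Z = 2 atoms; a = 6.140 × 10^-8 cm.
M = ρ·N_A·a³/Z = 1.91 × 6.022 × 10²³ × 2.315 × 10^-22 / 2 = 133 g/mol.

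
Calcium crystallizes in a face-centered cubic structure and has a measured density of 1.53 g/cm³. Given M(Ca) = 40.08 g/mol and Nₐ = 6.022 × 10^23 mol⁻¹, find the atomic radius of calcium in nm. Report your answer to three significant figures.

For an FCC cell (Z = 4), a³ = Z·M/(N_A·ρ) = 4 × 40.08 / (6.022 × 10²³ × 1.530) = 1.740 × 10^-22 cm³, so a = 5.583 × 10^-8 cm = 0.5583 nm.
Atoms touch along the face diagonal, so √2·a = 4r, so r = 0.3536 × a = 0.197 nm.

0.197 nm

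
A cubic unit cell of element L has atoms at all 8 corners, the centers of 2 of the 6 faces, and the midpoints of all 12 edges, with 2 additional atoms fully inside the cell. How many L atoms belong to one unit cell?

Corner atoms are shared by 8 cells (1/8 each), face atoms by 2 (1/2 each), edge atoms by 4 (1/4 each), interior atoms are unshared.
Net atoms = 8 × 1/8 + 2 × 1/2 + 12 × 1/4 + 2 = 1 + 1 + 3 + 2 = 7.

7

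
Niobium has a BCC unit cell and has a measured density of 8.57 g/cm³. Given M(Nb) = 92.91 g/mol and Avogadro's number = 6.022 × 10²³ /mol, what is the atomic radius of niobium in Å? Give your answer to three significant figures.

1.43 Å

For a BCC cell (Z = 2), a³ = Z·M/(N_A·ρ) = 2 × 92.91 / (6.022 × 10²³ × 8.570) = 3.601 × 10^-23 cm³, so a = 3.302 × 10^-8 cm = 3.302 Å.
Atoms touch along the body diagonal, so √3·a = 4r, so r = 0.4330 × a = 1.43 Å.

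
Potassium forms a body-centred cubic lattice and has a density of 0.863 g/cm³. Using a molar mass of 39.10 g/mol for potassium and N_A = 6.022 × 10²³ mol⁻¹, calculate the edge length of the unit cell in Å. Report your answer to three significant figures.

5.32 Å

With Z = 2 atoms per BCC cell, a³ = Z·M/(N_A·ρ) = 2 × 39.10 / (6.022 × 10²³ × 0.8630 g/cm³) = 1.505 × 10^-22 cm³.
a = (1.505 × 10^-22)^(1/3) = 5.319 × 10^-8 cm = 5.32 Å.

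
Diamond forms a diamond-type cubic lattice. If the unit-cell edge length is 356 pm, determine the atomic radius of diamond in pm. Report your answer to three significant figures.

77.1 pm

In a diamond cubic lattice, nearest neighbors lie along the body diagonal with √3·a = 8r.
r = √3·a/8 = 1.7321 × 356 / 8 = 77.1 pm.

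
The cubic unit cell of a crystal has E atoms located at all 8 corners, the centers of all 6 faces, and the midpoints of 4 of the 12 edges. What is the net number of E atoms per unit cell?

5

Corner atoms are shared by 8 cells (1/8 each), face atoms by 2 (1/2 each), edge atoms by 4 (1/4 each).
Net atoms = 8 × 1/8 + 6 × 1/2 + 4 × 1/4 = 1 + 3 + 1 = 5.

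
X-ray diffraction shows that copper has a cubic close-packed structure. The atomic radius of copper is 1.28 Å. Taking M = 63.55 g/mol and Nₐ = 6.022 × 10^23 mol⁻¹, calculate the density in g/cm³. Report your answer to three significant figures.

8.90 g/cm³

In an FCC lattice, atoms touch along the face diagonal, so √2·a = 4r, giving a = 3.620 Å = 3.620 × 10^-8 cm.
With Z = 4, ρ = Z·M/(N_A·a³) = 4 × 63.55 / (6.022 × 10²³ × 4.745 × 10^-23) = 8.895 g/cm³.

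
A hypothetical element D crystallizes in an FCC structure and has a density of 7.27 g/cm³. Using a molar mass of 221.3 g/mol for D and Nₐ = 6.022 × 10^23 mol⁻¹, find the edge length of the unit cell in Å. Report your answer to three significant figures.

5.87 Å

With Z = 4 atoms per FCC cell, a³ = Z·M/(N_A·ρ) = 4 × 221.3 / (6.022 × 10²³ × 7.270 g/cm³) = 2.022 × 10^-22 cm³.
a = (2.022 × 10^-22)^(1/3) = 5.869 × 10^-8 cm = 5.87 Å.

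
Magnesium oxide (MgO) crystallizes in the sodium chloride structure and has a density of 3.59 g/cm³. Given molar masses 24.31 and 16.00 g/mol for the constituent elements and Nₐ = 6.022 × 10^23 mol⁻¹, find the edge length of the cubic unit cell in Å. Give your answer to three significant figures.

4.21 Å

M(MgO) = 40.31 g/mol; Z = 4 formula units per cell.
a³ = Z·M/(N_A·ρ) = 4 × 40.31 / (6.022 × 10²³ × 3.59) = 7.458 × 10^-23 cm³, so a = 4.209 × 10^-8 cm = 4.21 Å.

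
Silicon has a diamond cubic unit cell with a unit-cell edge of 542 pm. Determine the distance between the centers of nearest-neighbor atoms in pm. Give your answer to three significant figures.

235 pm

In a diamond cubic structure, nearest neighbors lie along the body diagonal with √3·a = 8r; the nearest-neighbor distance equals 2r = 0.4330·a.
d = 0.4330 × 542 = 235 pm.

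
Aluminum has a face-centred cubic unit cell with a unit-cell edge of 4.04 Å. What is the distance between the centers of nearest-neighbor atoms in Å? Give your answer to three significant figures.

2.86 Å

In an FCC structure, atoms touch along the face diagonal, so √2·a = 4r; the nearest-neighbor distance equals 2r = 0.7071·a.
d = 0.7071 × 4.04 = 2.86 Å.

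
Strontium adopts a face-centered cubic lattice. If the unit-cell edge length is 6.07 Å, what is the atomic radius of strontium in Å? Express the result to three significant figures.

2.15 Å

In an FCC lattice, atoms touch along the face diagonal, so √2·a = 4r.
r = √2·a/4 = 1.4142 × 6.07 / 4 = 2.15 Å.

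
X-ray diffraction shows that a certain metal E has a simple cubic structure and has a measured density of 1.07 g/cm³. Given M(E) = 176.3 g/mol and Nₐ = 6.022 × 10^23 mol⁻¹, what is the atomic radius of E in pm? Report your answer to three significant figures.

325 pm

For a simple cubic cell (Z = 1), a³ = Z·M/(N_A·ρ) = 1 × 176.3 / (6.022 × 10²³ × 1.070) = 2.736 × 10^-22 cm³, so a = 6.492 × 10^-8 cm = 649.2 pm.
Atoms touch along the cell edge, so a = 2r, so r = 0.5000 × a = 325 pm.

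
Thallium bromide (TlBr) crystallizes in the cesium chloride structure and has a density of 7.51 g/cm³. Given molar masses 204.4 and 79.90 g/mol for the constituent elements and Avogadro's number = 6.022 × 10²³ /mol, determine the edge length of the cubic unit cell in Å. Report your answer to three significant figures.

3.98 Å

M(TlBr) = 284.3 g/mol; Z = 1 formula unit per cell.
a³ = Z·M/(N_A·ρ) = 1 × 284.3 / (6.022 × 10²³ × 7.51) = 6.286 × 10^-23 cm³, so a = 3.976 × 10^-8 cm = 3.98 Å.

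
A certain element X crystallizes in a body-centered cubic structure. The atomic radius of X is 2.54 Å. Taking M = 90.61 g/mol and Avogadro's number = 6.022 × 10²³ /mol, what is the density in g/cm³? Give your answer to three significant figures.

In a BCC lattice, atoms touch along the body diagonal, so √3·a = 4r, giving a = 5.866 Å = 5.866 × 10^-8 cm.
With Z = 2, ρ = Z·M/(N_A·a³) = 2 × 90.61 / (6.022 × 10²³ × 2.018 × 10^-22) = 1.491 g/cm³.

1.49 g/cm³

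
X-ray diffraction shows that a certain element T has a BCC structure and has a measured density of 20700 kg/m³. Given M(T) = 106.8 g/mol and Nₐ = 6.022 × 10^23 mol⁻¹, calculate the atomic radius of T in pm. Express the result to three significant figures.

For a BCC cell (Z = 2), a³ = Z·M/(N_A·ρ) = 2 × 106.8 / (6.022 × 10²³ × 20.70) = 1.714 × 10^-23 cm³, so a = 2.578 × 10^-8 cm = 257.8 pm.
Atoms touch along the body diagonal, so √3·a = 4r, so r = 0.4330 × a = 112 pm.

112 pm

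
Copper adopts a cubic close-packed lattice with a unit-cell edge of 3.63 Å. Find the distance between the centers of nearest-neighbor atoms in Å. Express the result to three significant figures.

2.57 Å

In an FCC structure, atoms touch along the face diagonal, so √2·a = 4r; the nearest-neighbor distance equals 2r = 0.7071·a.
d = 0.7071 × 3.63 = 2.57 Å.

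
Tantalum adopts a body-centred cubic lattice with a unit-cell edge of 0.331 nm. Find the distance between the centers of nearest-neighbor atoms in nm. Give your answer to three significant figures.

0.287 nm

In a BCC structure, atoms touch along the body diagonal, so √3·a = 4r; the nearest-neighbor distance equals 2r = 0.8660·a.
d = 0.8660 × 0.331 = 0.287 nm.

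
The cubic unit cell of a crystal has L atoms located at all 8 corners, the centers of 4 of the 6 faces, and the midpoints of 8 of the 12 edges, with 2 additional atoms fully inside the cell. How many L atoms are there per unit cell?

Corner atoms are shared by 8 cells (1/8 each), face atoms by 2 (1/2 each), edge atoms by 4 (1/4 each), interior atoms are unshared.
Net atoms = 8 × 1/8 + 4 × 1/2 + 8 × 1/4 + 2 = 1 + 2 + 2 + 2 = 7.

7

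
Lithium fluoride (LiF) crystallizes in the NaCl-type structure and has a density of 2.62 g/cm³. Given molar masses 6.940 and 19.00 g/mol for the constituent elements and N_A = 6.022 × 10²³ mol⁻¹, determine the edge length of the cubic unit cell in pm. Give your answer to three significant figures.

404 pm

M(LiF) = 25.94 g/mol; Z = 4 formula units per cell.
a³ = Z·M/(N_A·ρ) = 4 × 25.94 / (6.022 × 10²³ × 2.62) = 6.576 × 10^-23 cm³, so a = 4.036 × 10^-8 cm = 404 pm.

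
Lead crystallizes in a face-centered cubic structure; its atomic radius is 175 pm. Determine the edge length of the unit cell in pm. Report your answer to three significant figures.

495 pm

In an FCC lattice, atoms touch along the face diagonal, so √2·a = 4r.
a = 4r/√2 = 4 × 175 / 1.4142 = 495 pm.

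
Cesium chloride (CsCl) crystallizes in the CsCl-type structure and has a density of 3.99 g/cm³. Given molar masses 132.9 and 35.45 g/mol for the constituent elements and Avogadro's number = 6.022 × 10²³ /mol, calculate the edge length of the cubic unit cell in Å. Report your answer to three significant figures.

M(CsCl) = 168.35 g/mol; Z = 1 formula unit per cell.
a³ = Z·M/(N_A·ρ) = 1 × 168.35 / (6.022 × 10²³ × 3.99) = 7.006 × 10^-23 cm³, so a = 4.123 × 10^-8 cm = 4.12 Å.

4.12 Å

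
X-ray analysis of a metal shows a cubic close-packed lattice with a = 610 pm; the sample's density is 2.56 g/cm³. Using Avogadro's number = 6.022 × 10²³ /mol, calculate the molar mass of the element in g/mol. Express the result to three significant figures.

An FCC cell has Z = 4 atoms; a = 6.100 × 10^-8 cm.
M = ρ·N_A·a³/Z = 2.56 × 6.022 × 10²³ × 2.270 × 10^-22 / 4 = 87.5 g/mol.

87.5 g/mol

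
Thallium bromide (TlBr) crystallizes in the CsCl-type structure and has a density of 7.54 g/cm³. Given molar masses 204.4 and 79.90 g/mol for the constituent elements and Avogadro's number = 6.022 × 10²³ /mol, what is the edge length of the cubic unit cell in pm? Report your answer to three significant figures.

397 pm

M(TlBr) = 284.3 g/mol; Z = 1 formula unit per cell.
a³ = Z·M/(N_A·ρ) = 1 × 284.3 / (6.022 × 10²³ × 7.54) = 6.261 × 10^-23 cm³, so a = 3.971 × 10^-8 cm = 397 pm.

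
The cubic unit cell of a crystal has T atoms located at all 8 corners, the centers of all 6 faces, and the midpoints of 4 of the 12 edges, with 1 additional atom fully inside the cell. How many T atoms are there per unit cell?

Corner atoms are shared by 8 cells (1/8 each), face atoms by 2 (1/2 each), edge atoms by 4 (1/4 each), interior atoms are unshared.
Net atoms = 8 × 1/8 + 6 × 1/2 + 4 × 1/4 + 1 = 1 + 3 + 1 + 1 = 6.

6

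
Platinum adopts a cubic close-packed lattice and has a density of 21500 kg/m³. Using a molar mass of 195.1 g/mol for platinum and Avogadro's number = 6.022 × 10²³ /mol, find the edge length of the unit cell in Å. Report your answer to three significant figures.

With Z = 4 atoms per FCC cell, a³ = Z·M/(N_A·ρ) = 4 × 195.1 / (6.022 × 10²³ × 21.50 g/cm³) = 6.028 × 10^-23 cm³.
a = (6.028 × 10^-23)^(1/3) = 3.921 × 10^-8 cm = 3.92 Å.

3.92 Å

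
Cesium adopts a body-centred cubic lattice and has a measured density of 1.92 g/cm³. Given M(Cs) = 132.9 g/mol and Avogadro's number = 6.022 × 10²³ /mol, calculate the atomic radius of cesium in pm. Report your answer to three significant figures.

265 pm

For a BCC cell (Z = 2), a³ = Z·M/(N_A·ρ) = 2 × 132.9 / (6.022 × 10²³ × 1.920) = 2.299 × 10^-22 cm³, so a = 6.126 × 10^-8 cm = 612.6 pm.
Atoms touch along the body diagonal, so √3·a = 4r, so r = 0.4330 × a = 265 pm.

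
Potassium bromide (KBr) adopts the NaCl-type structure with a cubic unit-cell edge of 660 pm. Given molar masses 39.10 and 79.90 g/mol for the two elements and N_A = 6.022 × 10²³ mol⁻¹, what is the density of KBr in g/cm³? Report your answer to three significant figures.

2.75 g/cm³

The NaCl-type structure contains Z = 4 formula units per cell; M(KBr) = 39.10 + 79.90 = 119.0 g/mol.
a³ = (6.600 × 10^-8 cm)³ = 2.875 × 10^-22 cm³.
ρ = 4 × 119.0 / (6.022 × 10²³ × 2.875 × 10^-22) = 2.749 g/cm³.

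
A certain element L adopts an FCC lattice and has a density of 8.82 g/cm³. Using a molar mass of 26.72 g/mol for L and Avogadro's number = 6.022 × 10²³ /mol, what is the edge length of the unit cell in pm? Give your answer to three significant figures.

272 pm

With Z = 4 atoms per FCC cell, a³ = Z·M/(N_A·ρ) = 4 × 26.72 / (6.022 × 10²³ × 8.820 g/cm³) = 2.012 × 10^-23 cm³.
a = (2.012 × 10^-23)^(1/3) = 2.720 × 10^-8 cm = 272 pm.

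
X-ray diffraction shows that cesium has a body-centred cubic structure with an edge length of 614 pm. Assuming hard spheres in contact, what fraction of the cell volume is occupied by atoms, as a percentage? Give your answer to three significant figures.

In a BCC lattice atoms touch along the body diagonal, so √3·a = 4r, so r = 0.4330a = 265.9 pm.
Packing fraction = Z·(4/3)πr³ / a³ = 2 × (4/3)π × (265.9)³ / (614)³ = 0.6802 = 68.0%.

68.0%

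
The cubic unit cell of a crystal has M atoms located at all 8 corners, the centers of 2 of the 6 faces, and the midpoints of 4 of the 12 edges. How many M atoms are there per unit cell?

Corner atoms are shared by 8 cells (1/8 each), face atoms by 2 (1/2 each), edge atoms by 4 (1/4 each).
Net atoms = 8 × 1/8 + 2 × 1/2 + 4 × 1/4 = 1 + 1 + 1 = 3.

3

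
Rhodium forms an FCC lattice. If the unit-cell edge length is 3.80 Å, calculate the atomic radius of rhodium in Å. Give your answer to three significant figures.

1.34 Å

In an FCC lattice, atoms touch along the face diagonal, so √2·a = 4r.
r = √2·a/4 = 1.4142 × 3.80 / 4 = 1.34 Å.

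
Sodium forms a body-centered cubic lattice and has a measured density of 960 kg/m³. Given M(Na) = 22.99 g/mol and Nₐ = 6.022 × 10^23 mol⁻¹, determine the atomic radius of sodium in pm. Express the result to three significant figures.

For a BCC cell (Z = 2), a³ = Z·M/(N_A·ρ) = 2 × 22.99 / (6.022 × 10²³ × 0.9600) = 7.953 × 10^-23 cm³, so a = 4.301 × 10^-8 cm = 430.1 pm.
Atoms touch along the body diagonal, so √3·a = 4r, so r = 0.4330 × a = 186 pm.

186 pm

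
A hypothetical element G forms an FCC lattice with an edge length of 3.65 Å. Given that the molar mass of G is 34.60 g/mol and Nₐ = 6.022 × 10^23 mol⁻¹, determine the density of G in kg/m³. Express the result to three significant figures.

4730 kg/m³

An FCC unit cell contains Z = 4 atoms.
Cell volume: a³ = (3.65 Å)³ = (3.650 × 10^-8 cm)³ = 4.863 × 10^-23 cm³.
ρ = Z·M/(N_A·a³) = 4 × 34.60 / (6.022 × 10²³ × 4.863 × 10^-23) = 4.726 g/cm³ = 4730 kg/m³.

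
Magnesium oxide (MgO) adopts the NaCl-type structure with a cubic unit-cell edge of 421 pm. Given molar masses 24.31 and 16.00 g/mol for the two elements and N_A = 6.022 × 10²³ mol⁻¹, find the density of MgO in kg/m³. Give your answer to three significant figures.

The NaCl-type structure contains Z = 4 formula units per cell; M(MgO) = 24.31 + 16.00 = 40.31 g/mol.
a³ = (4.210 × 10^-8 cm)³ = 7.462 × 10^-23 cm³.
ρ = 4 × 40.31 / (6.022 × 10²³ × 7.462 × 10^-23) = 3.588 g/cm³ = 3590 kg/m³.

3590 kg/m³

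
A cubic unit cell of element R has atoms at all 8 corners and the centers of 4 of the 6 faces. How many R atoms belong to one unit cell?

3

Corner atoms are shared by 8 cells (1/8 each), face atoms by 2 (1/2 each).
Net atoms = 8 × 1/8 + 4 × 1/2 = 1 + 2 = 3.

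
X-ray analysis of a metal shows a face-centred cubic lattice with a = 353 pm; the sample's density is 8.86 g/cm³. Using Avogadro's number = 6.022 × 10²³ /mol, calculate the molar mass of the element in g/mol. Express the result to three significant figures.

58.7 g/mol

An FCC cell has Z = 4 atoms; a = 3.530 × 10^-8 cm.
M = ρ·N_A·a³/Z = 8.86 × 6.022 × 10²³ × 4.399 × 10^-23 / 4 = 58.7 g/mol.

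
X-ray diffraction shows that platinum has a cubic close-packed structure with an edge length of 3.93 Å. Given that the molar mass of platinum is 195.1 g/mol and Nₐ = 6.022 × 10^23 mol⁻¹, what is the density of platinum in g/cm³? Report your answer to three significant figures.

21.4 g/cm³

An FCC unit cell contains Z = 4 atoms.
Cell volume: a³ = (3.93 Å)³ = (3.930 × 10^-8 cm)³ = 6.070 × 10^-23 cm³.
ρ = Z·M/(N_A·a³) = 4 × 195.1 / (6.022 × 10²³ × 6.070 × 10^-23) = 21.35 g/cm³.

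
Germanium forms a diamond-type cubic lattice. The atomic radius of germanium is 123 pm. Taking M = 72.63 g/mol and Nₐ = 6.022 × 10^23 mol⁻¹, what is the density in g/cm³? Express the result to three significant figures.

In a diamond cubic lattice, nearest neighbors lie along the body diagonal with √3·a = 8r, giving a = 568.1 pm = 5.681 × 10^-8 cm.
With Z = 8, ρ = Z·M/(N_A·a³) = 8 × 72.63 / (6.022 × 10²³ × 1.834 × 10^-22) = 5.262 g/cm³.

5.26 g/cm³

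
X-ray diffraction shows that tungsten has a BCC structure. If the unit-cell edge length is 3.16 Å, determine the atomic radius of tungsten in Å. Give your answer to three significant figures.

1.37 Å

In a BCC lattice, atoms touch along the body diagonal, so √3·a = 4r.
r = √3·a/4 = 1.7321 × 3.16 / 4 = 1.37 Å.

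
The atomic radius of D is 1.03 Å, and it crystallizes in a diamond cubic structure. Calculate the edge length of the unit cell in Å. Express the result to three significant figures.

4.76 Å

In a diamond cubic lattice, nearest neighbors lie along the body diagonal with √3·a = 8r.
a = 8r/√3 = 8 × 1.03 / 1.7321 = 4.76 Å.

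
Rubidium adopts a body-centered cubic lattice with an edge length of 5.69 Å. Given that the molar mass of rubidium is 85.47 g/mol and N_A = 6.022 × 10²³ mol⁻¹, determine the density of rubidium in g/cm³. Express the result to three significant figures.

1.54 g/cm³

A BCC unit cell contains Z = 2 atoms.
Cell volume: a³ = (5.69 Å)³ = (5.690 × 10^-8 cm)³ = 1.842 × 10^-22 cm³.
ρ = Z·M/(N_A·a³) = 2 × 85.47 / (6.022 × 10²³ × 1.842 × 10^-22) = 1.541 g/cm³.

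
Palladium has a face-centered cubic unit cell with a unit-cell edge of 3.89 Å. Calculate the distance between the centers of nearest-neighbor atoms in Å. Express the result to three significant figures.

In an FCC structure, atoms touch along the face diagonal, so √2·a = 4r; the nearest-neighbor distance equals 2r = 0.7071·a.
d = 0.7071 × 3.89 = 2.75 Å.

2.75 Å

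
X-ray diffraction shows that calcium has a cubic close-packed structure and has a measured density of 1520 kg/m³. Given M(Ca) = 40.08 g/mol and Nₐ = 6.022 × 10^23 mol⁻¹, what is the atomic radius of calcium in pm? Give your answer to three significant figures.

198 pm

For an FCC cell (Z = 4), a³ = Z·M/(N_A·ρ) = 4 × 40.08 / (6.022 × 10²³ × 1.520) = 1.751 × 10^-22 cm³, so a = 5.595 × 10^-8 cm = 559.5 pm.
Atoms touch along the face diagonal, so √2·a = 4r, so r = 0.3536 × a = 198 pm.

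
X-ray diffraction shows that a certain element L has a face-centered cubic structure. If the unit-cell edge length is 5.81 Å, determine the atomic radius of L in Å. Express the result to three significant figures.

2.05 Å

In an FCC lattice, atoms touch along the face diagonal, so √2·a = 4r.
r = √2·a/4 = 1.4142 × 5.81 / 4 = 2.05 Å.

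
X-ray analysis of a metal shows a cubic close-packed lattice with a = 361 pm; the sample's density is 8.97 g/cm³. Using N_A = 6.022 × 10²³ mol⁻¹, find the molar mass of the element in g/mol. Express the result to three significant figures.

63.5 g/mol

An FCC cell has Z = 4 atoms; a = 3.610 × 10^-8 cm.
M = ρ·N_A·a³/Z = 8.97 × 6.022 × 10²³ × 4.705 × 10^-23 / 4 = 63.5 g/mol.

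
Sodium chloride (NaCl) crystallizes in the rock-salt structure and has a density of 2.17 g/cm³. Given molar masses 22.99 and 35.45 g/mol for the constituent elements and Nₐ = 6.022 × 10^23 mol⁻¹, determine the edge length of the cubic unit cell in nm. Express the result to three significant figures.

0.563 nm

M(NaCl) = 58.44 g/mol; Z = 4 formula units per cell.
a³ = Z·M/(N_A·ρ) = 4 × 58.44 / (6.022 × 10²³ × 2.17) = 1.789 × 10^-22 cm³, so a = 5.635 × 10^-8 cm = 0.563 nm.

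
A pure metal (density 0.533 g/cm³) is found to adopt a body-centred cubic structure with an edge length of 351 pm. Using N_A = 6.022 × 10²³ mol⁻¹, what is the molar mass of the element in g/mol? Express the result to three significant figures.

6.94 g/mol

A BCC cell has Z = 2 atoms; a = 3.510 × 10^-8 cm.
M = ρ·N_A·a³/Z = 0.533 × 6.022 × 10²³ × 4.324 × 10^-23 / 2 = 6.94 g/mol.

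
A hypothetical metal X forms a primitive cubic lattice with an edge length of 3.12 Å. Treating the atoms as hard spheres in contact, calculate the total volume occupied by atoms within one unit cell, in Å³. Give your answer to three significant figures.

In a simple cubic lattice atoms touch along the cell edge, so a = 2r, so r = 0.5000a = 1.560 Å.
V_atoms = Z × (4/3)πr³ = 1 × (4/3)π × (1.560)³ = 15.9 Å³.

15.9 Å³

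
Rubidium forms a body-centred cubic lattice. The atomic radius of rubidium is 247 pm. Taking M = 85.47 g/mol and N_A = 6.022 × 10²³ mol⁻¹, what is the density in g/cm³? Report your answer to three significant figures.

1.53 g/cm³

In a BCC lattice, atoms touch along the body diagonal, so √3·a = 4r, giving a = 570.4 pm = 5.704 × 10^-8 cm.
With Z = 2, ρ = Z·M/(N_A·a³) = 2 × 85.47 / (6.022 × 10²³ × 1.856 × 10^-22) = 1.529 g/cm³.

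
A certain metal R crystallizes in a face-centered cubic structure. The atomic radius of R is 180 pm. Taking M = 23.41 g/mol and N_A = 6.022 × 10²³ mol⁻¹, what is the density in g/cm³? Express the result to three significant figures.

1.18 g/cm³

In an FCC lattice, atoms touch along the face diagonal, so √2·a = 4r, giving a = 509.1 pm = 5.091 × 10^-8 cm.
With Z = 4, ρ = Z·M/(N_A·a³) = 4 × 23.41 / (6.022 × 10²³ × 1.320 × 10^-22) = 1.178 g/cm³.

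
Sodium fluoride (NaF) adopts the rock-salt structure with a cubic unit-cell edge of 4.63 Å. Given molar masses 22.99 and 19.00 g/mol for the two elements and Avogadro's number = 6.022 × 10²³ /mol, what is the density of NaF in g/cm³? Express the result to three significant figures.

2.81 g/cm³

The rock-salt structure contains Z = 4 formula units per cell; M(NaF) = 22.99 + 19.00 = 41.99 g/mol.
a³ = (4.630 × 10^-8 cm)³ = 9.925 × 10^-23 cm³.
ρ = 4 × 41.99 / (6.022 × 10²³ × 9.925 × 10^-23) = 2.810 g/cm³.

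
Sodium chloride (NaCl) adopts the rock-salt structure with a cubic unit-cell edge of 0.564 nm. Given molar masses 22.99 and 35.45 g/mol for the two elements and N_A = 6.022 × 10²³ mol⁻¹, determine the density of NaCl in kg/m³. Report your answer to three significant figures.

2160 kg/m³

The rock-salt structure contains Z = 4 formula units per cell; M(NaCl) = 22.99 + 35.45 = 58.44 g/mol.
a³ = (5.640 × 10^-8 cm)³ = 1.794 × 10^-22 cm³.
ρ = 4 × 58.44 / (6.022 × 10²³ × 1.794 × 10^-22) = 2.164 g/cm³ = 2160 kg/m³.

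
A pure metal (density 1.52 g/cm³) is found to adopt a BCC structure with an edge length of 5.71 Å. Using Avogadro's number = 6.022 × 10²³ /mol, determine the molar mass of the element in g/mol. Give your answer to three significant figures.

A BCC cell has Z = 2 atoms; a = 5.710 × 10^-8 cm.
M = ρ·N_A·a³/Z = 1.52 × 6.022 × 10²³ × 1.862 × 10^-22 / 2 = 85.2 g/mol.

85.2 g/mol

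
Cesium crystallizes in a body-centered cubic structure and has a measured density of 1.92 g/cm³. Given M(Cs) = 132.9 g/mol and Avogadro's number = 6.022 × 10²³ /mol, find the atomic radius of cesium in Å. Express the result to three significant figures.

For a BCC cell (Z = 2), a³ = Z·M/(N_A·ρ) = 2 × 132.9 / (6.022 × 10²³ × 1.920) = 2.299 × 10^-22 cm³, so a = 6.126 × 10^-8 cm = 6.126 Å.
Atoms touch along the body diagonal, so √3·a = 4r, so r = 0.4330 × a = 2.65 Å.

2.65 Å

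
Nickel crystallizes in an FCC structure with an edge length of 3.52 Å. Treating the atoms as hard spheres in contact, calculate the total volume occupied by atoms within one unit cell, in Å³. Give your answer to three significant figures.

32.3 Å³

In an FCC lattice atoms touch along the face diagonal, so √2·a = 4r, so r = 0.3536a = 1.245 Å.
V_atoms = Z × (4/3)πr³ = 4 × (4/3)π × (1.245)³ = 32.3 Å³.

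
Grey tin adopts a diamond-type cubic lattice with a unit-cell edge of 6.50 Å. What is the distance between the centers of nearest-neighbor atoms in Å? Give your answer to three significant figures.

In a diamond cubic structure, nearest neighbors lie along the body diagonal with √3·a = 8r; the nearest-neighbor distance equals 2r = 0.4330·a.
d = 0.4330 × 6.50 = 2.81 Å.

2.81 Å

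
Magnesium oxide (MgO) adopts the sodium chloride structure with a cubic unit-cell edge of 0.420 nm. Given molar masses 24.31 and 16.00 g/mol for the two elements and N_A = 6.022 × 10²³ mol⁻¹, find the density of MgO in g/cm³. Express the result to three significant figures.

The sodium chloride structure contains Z = 4 formula units per cell; M(MgO) = 24.31 + 16.00 = 40.31 g/mol.
a³ = (4.200 × 10^-8 cm)³ = 7.409 × 10^-23 cm³.
ρ = 4 × 40.31 / (6.022 × 10²³ × 7.409 × 10^-23) = 3.614 g/cm³.

3.61 g/cm³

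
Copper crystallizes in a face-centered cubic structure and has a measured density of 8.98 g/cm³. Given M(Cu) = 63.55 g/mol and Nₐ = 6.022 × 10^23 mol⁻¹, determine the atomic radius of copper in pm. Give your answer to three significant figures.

For an FCC cell (Z = 4), a³ = Z·M/(N_A·ρ) = 4 × 63.55 / (6.022 × 10²³ × 8.980) = 4.701 × 10^-23 cm³, so a = 3.609 × 10^-8 cm = 360.9 pm.
Atoms touch along the face diagonal, so √2·a = 4r, so r = 0.3536 × a = 128 pm.

128 pm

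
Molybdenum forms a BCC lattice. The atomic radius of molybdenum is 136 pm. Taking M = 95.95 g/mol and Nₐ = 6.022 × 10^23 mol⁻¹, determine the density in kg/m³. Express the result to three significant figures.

In a BCC lattice, atoms touch along the body diagonal, so √3·a = 4r, giving a = 314.1 pm = 3.141 × 10^-8 cm.
With Z = 2, ρ = Z·M/(N_A·a³) = 2 × 95.95 / (6.022 × 10²³ × 3.098 × 10^-23) = 10.29 g/cm³ = 10300 kg/m³.

10300 kg/m³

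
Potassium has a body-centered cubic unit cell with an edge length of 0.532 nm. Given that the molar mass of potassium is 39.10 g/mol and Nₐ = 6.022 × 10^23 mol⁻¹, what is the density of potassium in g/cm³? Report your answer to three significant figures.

A BCC unit cell contains Z = 2 atoms.
Cell volume: a³ = (0.532 nm)³ = (5.320 × 10^-8 cm)³ = 1.506 × 10^-22 cm³.
ρ = Z·M/(N_A·a³) = 2 × 39.10 / (6.022 × 10²³ × 1.506 × 10^-22) = 0.8624 g/cm³.

0.862 g/cm³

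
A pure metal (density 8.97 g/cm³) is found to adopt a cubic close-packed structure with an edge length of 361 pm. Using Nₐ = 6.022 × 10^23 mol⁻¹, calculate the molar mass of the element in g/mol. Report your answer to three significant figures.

63.5 g/mol

An FCC cell has Z = 4 atoms; a = 3.610 × 10^-8 cm.
M = ρ·N_A·a³/Z = 8.97 × 6.022 × 10²³ × 4.705 × 10^-23 / 4 = 63.5 g/mol.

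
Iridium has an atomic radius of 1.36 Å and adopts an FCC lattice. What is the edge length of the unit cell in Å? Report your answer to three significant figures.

3.85 Å

In an FCC lattice, atoms touch along the face diagonal, so √2·a = 4r.
a = 4r/√2 = 4 × 1.36 / 1.4142 = 3.85 Å.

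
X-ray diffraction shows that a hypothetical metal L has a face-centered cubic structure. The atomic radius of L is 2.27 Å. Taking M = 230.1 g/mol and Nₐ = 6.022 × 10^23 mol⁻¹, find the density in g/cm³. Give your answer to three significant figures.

5.77 g/cm³

In an FCC lattice, atoms touch along the face diagonal, so √2·a = 4r, giving a = 6.421 Å = 6.421 × 10^-8 cm.
With Z = 4, ρ = Z·M/(N_A·a³) = 4 × 230.1 / (6.022 × 10²³ × 2.647 × 10^-22) = 5.775 g/cm³.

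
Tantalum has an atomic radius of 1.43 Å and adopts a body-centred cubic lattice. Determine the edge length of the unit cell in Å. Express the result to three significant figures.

In a BCC lattice, atoms touch along the body diagonal, so √3·a = 4r.
a = 4r/√3 = 4 × 1.43 / 1.7321 = 3.30 Å.

3.30 Å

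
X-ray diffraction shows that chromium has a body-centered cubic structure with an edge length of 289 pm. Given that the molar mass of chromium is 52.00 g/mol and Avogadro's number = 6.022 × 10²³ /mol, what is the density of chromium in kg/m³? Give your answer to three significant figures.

7150 kg/m³

A BCC unit cell contains Z = 2 atoms.
Cell volume: a³ = (289 pm)³ = (2.890 × 10^-8 cm)³ = 2.414 × 10^-23 cm³.
ρ = Z·M/(N_A·a³) = 2 × 52.00 / (6.022 × 10²³ × 2.414 × 10^-23) = 7.155 g/cm³ = 7150 kg/m³.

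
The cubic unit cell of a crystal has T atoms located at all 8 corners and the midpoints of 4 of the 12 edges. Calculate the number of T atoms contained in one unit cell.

2

Corner atoms are shared by 8 cells (1/8 each), edge atoms by 4 (1/4 each).
Net atoms = 8 × 1/8 + 4 × 1/4 = 1 + 1 = 2.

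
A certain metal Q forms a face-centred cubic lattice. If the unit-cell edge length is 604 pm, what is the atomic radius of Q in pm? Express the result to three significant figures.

In an FCC lattice, atoms touch along the face diagonal, so √2·a = 4r.
r = √2·a/4 = 1.4142 × 604 / 4 = 214 pm.

214 pm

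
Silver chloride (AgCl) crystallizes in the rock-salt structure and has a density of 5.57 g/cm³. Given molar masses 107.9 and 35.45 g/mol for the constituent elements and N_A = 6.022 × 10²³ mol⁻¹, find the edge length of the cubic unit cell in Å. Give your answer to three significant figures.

5.55 Å

M(AgCl) = 143.35 g/mol; Z = 4 formula units per cell.
a³ = Z·M/(N_A·ρ) = 4 × 143.35 / (6.022 × 10²³ × 5.57) = 1.709 × 10^-22 cm³, so a = 5.550 × 10^-8 cm = 5.55 Å.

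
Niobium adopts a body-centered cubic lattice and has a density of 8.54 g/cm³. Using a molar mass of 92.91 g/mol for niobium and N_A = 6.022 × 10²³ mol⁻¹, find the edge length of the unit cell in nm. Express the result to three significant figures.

0.331 nm

With Z = 2 atoms per BCC cell, a³ = Z·M/(N_A·ρ) = 2 × 92.91 / (6.022 × 10²³ × 8.540 g/cm³) = 3.613 × 10^-23 cm³.
a = (3.613 × 10^-23)^(1/3) = 3.306 × 10^-8 cm = 0.331 nm.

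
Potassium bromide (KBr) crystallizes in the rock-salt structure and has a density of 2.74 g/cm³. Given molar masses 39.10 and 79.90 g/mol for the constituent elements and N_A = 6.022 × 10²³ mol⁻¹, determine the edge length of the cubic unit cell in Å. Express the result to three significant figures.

M(KBr) = 119.0 g/mol; Z = 4 formula units per cell.
a³ = Z·M/(N_A·ρ) = 4 × 119.0 / (6.022 × 10²³ × 2.74) = 2.885 × 10^-22 cm³, so a = 6.608 × 10^-8 cm = 6.61 Å.

6.61 Å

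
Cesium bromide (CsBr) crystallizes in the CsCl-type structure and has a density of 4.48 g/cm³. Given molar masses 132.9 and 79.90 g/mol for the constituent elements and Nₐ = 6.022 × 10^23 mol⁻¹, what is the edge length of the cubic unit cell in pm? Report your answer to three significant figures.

M(CsBr) = 212.8 g/mol; Z = 1 formula unit per cell.
a³ = Z·M/(N_A·ρ) = 1 × 212.8 / (6.022 × 10²³ × 4.48) = 7.888 × 10^-23 cm³, so a = 4.289 × 10^-8 cm = 429 pm.

429 pm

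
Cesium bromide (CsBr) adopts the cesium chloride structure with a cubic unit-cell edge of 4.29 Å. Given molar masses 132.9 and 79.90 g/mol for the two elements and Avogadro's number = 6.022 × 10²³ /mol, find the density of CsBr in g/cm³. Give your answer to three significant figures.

The cesium chloride structure contains Z = 1 formula unit per cell; M(CsBr) = 132.9 + 79.90 = 212.8 g/mol.
a³ = (4.290 × 10^-8 cm)³ = 7.895 × 10^-23 cm³.
ρ = 1 × 212.8 / (6.022 × 10²³ × 7.895 × 10^-23) = 4.476 g/cm³.

4.48 g/cm³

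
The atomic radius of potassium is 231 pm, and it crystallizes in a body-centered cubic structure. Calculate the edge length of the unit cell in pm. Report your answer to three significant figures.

In a BCC lattice, atoms touch along the body diagonal, so √3·a = 4r.
a = 4r/√3 = 4 × 231 / 1.7321 = 533 pm.

533 pm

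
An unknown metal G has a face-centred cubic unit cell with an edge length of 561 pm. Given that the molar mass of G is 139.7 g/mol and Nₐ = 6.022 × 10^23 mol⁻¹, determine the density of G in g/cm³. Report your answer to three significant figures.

An FCC unit cell contains Z = 4 atoms.
Cell volume: a³ = (561 pm)³ = (5.610 × 10^-8 cm)³ = 1.766 × 10^-22 cm³.
ρ = Z·M/(N_A·a³) = 4 × 139.7 / (6.022 × 10²³ × 1.766 × 10^-22) = 5.256 g/cm³.

5.26 g/cm³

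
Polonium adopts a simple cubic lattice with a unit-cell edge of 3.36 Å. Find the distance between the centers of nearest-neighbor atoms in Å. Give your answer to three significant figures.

In a simple cubic structure, atoms touch along the cell edge, so a = 2r; the nearest-neighbor distance equals 2r = 1.000·a.
d = 1.000 × 3.36 = 3.36 Å.

3.36 Å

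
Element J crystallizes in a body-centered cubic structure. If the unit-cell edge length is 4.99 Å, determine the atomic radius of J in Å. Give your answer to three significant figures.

In a BCC lattice, atoms touch along the body diagonal, so √3·a = 4r.
r = √3·a/4 = 1.7321 × 4.99 / 4 = 2.16 Å.

2.16 Å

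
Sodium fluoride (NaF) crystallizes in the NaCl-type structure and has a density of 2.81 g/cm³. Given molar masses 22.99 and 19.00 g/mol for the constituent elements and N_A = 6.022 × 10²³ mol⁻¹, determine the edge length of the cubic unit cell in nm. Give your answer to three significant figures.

M(NaF) = 41.99 g/mol; Z = 4 formula units per cell.
a³ = Z·M/(N_A·ρ) = 4 × 41.99 / (6.022 × 10²³ × 2.81) = 9.926 × 10^-23 cm³, so a = 4.630 × 10^-8 cm = 0.463 nm.

0.463 nm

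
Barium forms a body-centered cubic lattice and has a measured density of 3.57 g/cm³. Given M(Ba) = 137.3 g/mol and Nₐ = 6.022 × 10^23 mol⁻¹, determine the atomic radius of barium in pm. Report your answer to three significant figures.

For a BCC cell (Z = 2), a³ = Z·M/(N_A·ρ) = 2 × 137.3 / (6.022 × 10²³ × 3.570) = 1.277 × 10^-22 cm³, so a = 5.036 × 10^-8 cm = 503.6 pm.
Atoms touch along the body diagonal, so √3·a = 4r, so r = 0.4330 × a = 218 pm.

218 pm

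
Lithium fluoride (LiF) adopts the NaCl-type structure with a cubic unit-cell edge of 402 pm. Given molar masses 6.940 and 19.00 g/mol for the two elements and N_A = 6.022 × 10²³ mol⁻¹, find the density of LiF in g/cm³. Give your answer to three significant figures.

2.65 g/cm³

The NaCl-type structure contains Z = 4 formula units per cell; M(LiF) = 6.940 + 19.00 = 25.94 g/mol.
a³ = (4.020 × 10^-8 cm)³ = 6.496 × 10^-23 cm³.
ρ = 4 × 25.94 / (6.022 × 10²³ × 6.496 × 10^-23) = 2.652 g/cm³.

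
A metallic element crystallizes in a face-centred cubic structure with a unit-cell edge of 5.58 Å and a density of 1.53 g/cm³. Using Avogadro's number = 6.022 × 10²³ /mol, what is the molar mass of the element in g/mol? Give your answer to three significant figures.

An FCC cell has Z = 4 atoms; a = 5.580 × 10^-8 cm.
M = ρ·N_A·a³/Z = 1.53 × 6.022 × 10²³ × 1.737 × 10^-22 / 4 = 40.0 g/mol.

40.0 g/mol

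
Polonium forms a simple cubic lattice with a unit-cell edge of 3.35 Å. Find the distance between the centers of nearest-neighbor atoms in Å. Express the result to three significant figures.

In a simple cubic structure, atoms touch along the cell edge, so a = 2r; the nearest-neighbor distance equals 2r = 1.000·a.
d = 1.000 × 3.35 = 3.35 Å.

3.35 Å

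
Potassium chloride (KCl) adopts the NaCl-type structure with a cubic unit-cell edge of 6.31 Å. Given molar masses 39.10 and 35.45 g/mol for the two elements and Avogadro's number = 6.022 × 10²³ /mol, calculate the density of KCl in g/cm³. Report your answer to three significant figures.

The NaCl-type structure contains Z = 4 formula units per cell; M(KCl) = 39.10 + 35.45 = 74.55 g/mol.
a³ = (6.310 × 10^-8 cm)³ = 2.512 × 10^-22 cm³.
ρ = 4 × 74.55 / (6.022 × 10²³ × 2.512 × 10^-22) = 1.971 g/cm³.

1.97 g/cm³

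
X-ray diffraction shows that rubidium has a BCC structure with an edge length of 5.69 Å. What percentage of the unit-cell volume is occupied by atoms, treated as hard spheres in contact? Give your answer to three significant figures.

In a BCC lattice atoms touch along the body diagonal, so √3·a = 4r, so r = 0.4330a = 2.464 Å.
Packing fraction = Z·(4/3)πr³ / a³ = 2 × (4/3)π × (2.464)³ / (5.69)³ = 0.6802 = 68.0%.

68.0%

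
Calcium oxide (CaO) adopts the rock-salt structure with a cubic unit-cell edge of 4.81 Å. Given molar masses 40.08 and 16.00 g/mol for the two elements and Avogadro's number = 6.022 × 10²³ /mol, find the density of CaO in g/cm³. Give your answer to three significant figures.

3.35 g/cm³

The rock-salt structure contains Z = 4 formula units per cell; M(CaO) = 40.08 + 16.00 = 56.08 g/mol.
a³ = (4.810 × 10^-8 cm)³ = 1.113 × 10^-22 cm³.
ρ = 4 × 56.08 / (6.022 × 10²³ × 1.113 × 10^-22) = 3.347 g/cm³.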